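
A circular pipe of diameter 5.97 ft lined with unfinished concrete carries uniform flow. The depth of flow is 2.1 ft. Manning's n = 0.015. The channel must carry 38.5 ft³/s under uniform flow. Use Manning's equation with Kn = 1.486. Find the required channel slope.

S = 0.0016

For a circular section of diameter D = 5.97 ft at depth y = 2.1 ft, the central angle is θ = 2 arccos(1 − 2y/D) = 2.54 rad. Then A = (D²/8)(θ − sin θ) = 8.791 ft² and P = Dθ/2 = 7.581 ft.
Hydraulic radius R = A/P = 8.791/7.581 = 1.16 ft.
From Manning's equation, S = [nQ / (1.486 A R^(2/3))]² = [0.015 × 38.5 / (1.486 × 8.791 × 1.16^(2/3))]² = 0.0016.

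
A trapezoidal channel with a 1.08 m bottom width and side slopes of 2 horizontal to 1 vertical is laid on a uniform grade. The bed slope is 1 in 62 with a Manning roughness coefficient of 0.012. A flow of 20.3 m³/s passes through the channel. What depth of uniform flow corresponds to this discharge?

Manning's equation rearranged: A R^(2/3) = nQ / (1·√S) = 0.012 × 20.3 / (√0.01613) = 1.918.
Trying y = 1.1 m: A R^(2/3) = 2.571 — over.
Trying y = 0.841 m: A R^(2/3) = 1.424 — short.
Trying y = 0.964 m: A R^(2/3) = 1.918 — close enough.

y_n = 0.964 m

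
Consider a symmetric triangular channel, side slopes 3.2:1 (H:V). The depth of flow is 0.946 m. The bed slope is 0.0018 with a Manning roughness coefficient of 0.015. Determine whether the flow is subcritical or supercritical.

subcritical

For a triangular section with side slope z = 3.2: A = zy² = 3.2×0.946² = 2.864 m²; P = 2y√(1+z²) = 2×0.946×3.353 = 6.343 m.
Hydraulic radius R = A/P = 2.864/6.343 = 0.4515 m.
V = (1/n) R^(2/3) √S = (1/0.015) × 0.4515^(2/3) × √0.0018 = 1.665 m/s. Hydraulic depth D_h = A/T = 2.864/6.054 = 0.473 m.
Froude number Fr = V/√(g·D_h) = 1.665/√(9.81×0.473) = 0.773, which is less than 1, so the flow is subcritical.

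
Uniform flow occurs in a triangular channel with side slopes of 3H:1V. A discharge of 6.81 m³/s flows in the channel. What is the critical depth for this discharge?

y_c = 1.01 m

At critical depth, Q² T / (g A³) = 1, i.e. A³/T = Q²/g = 6.81²/9.81 = 4.727.
Trying y = 1.13 m: A³/T = 8.291 — too large.
Trying y = 0.835 m: A³/T = 1.827 — too small.
Trying y = 1.01 m: A³/T = 4.73 — matches.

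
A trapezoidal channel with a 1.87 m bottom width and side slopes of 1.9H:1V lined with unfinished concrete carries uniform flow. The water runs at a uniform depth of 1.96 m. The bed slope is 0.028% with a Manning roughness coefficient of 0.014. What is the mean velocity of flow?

V = 1.25 m/s

With bottom width b = 1.87 m and side slope z = 1.9: A = (b + zy)y = (1.87 + 1.9×1.96)×1.96 = 10.96 m²; P = b + 2y√(1+z²) = 1.87 + 2×1.96×2.147 = 10.29 m.
Hydraulic radius R = A/P = 10.96/10.29 = 1.066 m.
From Manning's equation, V = (1/n) R^(2/3) S^(1/2) = (1/0.014) × 1.066^(2/3) × 0.00028^(1/2) = 1.25 m/s.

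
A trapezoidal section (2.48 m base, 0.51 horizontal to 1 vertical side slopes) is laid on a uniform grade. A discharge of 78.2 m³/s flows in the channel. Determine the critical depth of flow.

At critical depth, Q² T / (g A³) = 1, i.e. A³/T = Q²/g = 78.2²/9.81 = 623.4.
At y = 2.98 m: A³/T = 306.8 — low.
At y = 3.97 m: A³/T = 876 — high.
At y = 3.62 m: A³/T = 622.3 — matches.

y_c = 3.62 m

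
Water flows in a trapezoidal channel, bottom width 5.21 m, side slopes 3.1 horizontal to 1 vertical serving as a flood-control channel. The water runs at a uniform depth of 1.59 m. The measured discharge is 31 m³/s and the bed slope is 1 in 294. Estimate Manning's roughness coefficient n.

With bottom width b = 5.21 m and side slope z = 3.1: A = (b + zy)y = (5.21 + 3.1×1.59)×1.59 = 16.12 m²; P = b + 2y√(1+z²) = 5.21 + 2×1.59×3.257 = 15.57 m.
Hydraulic radius R = A/P = 16.12/15.57 = 1.036 m.
Rearranging Manning's equation: n = (1/Q) A R^(2/3) S^(1/2) = (1/31) × 16.12 × 1.036^(2/3) × √0.003401 = 0.031.

n = 0.031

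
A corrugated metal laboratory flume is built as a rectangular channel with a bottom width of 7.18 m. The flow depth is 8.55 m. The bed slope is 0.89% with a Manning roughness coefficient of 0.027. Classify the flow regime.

Flow area A = b·y = 7.18 × 8.55 = 61.39 m². Wetted perimeter P = b + 2y = 7.18 + 2×8.55 = 24.28 m.
Hydraulic radius R = A/P = 61.39/24.28 = 2.528 m.
V = (1/n) R^(2/3) √S = (1/0.027) × 2.528^(2/3) × √0.0089 = 6.485 m/s. Hydraulic depth D_h = A/T = 61.39/7.18 = 8.55 m.
Froude number Fr = V/√(g·D_h) = 6.485/√(9.81×8.55) = 0.708, which is less than 1, so the flow is subcritical.

subcritical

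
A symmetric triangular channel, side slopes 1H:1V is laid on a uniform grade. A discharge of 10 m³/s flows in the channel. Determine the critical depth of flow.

At critical depth, Q² T / (g A³) = 1, i.e. A³/T = Q²/g = 10²/9.81 = 10.19.
Try y = 1.63 m: A³/T = 5.753 — too small.
Try y = 1.98 m: A³/T = 15.22 — too large.
Try y = 1.83 m: A³/T = 10.26 — ≈ 10.19.

y_c = 1.83 m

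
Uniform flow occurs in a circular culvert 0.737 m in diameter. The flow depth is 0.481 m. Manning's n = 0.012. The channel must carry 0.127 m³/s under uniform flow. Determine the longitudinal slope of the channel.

For a circular section of diameter D = 0.737 m at depth y = 0.481 m, the central angle is θ = 2 arccos(1 − 2y/D) = 3.762 rad. Then A = (D²/8)(θ − sin θ) = 0.2949 m² and P = Dθ/2 = 1.386 m.
Hydraulic radius R = A/P = 0.2949/1.386 = 0.2127 m.
From Manning's equation, S = [nQ / (1 A R^(2/3))]² = [0.012 × 0.127 / (1 × 0.2949 × 0.2127^(2/3))]² = 0.00021.

S = 0.00021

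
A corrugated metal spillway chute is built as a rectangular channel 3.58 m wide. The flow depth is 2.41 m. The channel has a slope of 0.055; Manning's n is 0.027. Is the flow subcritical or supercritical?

Flow area A = b·y = 3.58 × 2.41 = 8.628 m². Wetted perimeter P = b + 2y = 3.58 + 2×2.41 = 8.4 m.
Hydraulic radius R = A/P = 8.628/8.4 = 1.027 m.
V = (1/n) R^(2/3) √S = (1/0.027) × 1.027^(2/3) × √0.055 = 8.842 m/s. Hydraulic depth D_h = A/T = 8.628/3.58 = 2.41 m.
Froude number Fr = V/√(g·D_h) = 8.842/√(9.81×2.41) = 1.82, which is greater than 1, so the flow is supercritical.

supercritical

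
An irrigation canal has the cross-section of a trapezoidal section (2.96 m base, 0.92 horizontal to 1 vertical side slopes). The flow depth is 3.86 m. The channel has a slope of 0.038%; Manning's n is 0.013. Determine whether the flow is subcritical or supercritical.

With bottom width b = 2.96 m and side slope z = 0.92: A = (b + zy)y = (2.96 + 0.92×3.86)×3.86 = 25.13 m²; P = b + 2y√(1+z²) = 2.96 + 2×3.86×1.359 = 13.45 m.
Hydraulic radius R = A/P = 25.13/13.45 = 1.869 m.
V = (1/n) R^(2/3) √S = (1/0.013) × 1.869^(2/3) × √0.00038 = 2.275 m/s. Hydraulic depth D_h = A/T = 25.13/10.06 = 2.498 m.
Froude number Fr = V/√(g·D_h) = 2.275/√(9.81×2.498) = 0.46, which is less than 1, so the flow is subcritical.

subcritical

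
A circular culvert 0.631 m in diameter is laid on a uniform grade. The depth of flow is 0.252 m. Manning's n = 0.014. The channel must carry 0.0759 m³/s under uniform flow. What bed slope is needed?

For a circular section of diameter D = 0.631 m at depth y = 0.252 m, the central angle is θ = 2 arccos(1 − 2y/D) = 2.736 rad. Then A = (D²/8)(θ − sin θ) = 0.1166 m² and P = Dθ/2 = 0.8633 m.
Hydraulic radius R = A/P = 0.1166/0.8633 = 0.135 m.
From Manning's equation, S = [nQ / (1 A R^(2/3))]² = [0.014 × 0.0759 / (1 × 0.1166 × 0.135^(2/3))]² = 0.0012.

S = 0.0012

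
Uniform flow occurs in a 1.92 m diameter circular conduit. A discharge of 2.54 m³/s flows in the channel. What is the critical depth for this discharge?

At critical depth, Q² T / (g A³) = 1, i.e. A³/T = Q²/g = 2.54²/9.81 = 0.6577.
At y = 0.536 m: A³/T = 0.1676 — short.
At y = 0.844 m: A³/T = 0.9656 — over.
At y = 0.764 m: A³/T = 0.659 — close enough.

y_c = 0.764 m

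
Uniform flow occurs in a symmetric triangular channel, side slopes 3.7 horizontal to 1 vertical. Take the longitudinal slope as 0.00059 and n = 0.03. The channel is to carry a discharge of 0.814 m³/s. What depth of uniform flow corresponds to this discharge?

Manning's equation rearranged: A R^(2/3) = nQ / (1·√S) = 0.03 × 0.814 / (√0.00059) = 1.005.
Trying y = 0.857 m: A R^(2/3) = 1.509 — high.
Trying y = 0.572 m: A R^(2/3) = 0.5133 — low.
Trying y = 0.736 m: A R^(2/3) = 1.005 — close enough.

y_n = 0.736 m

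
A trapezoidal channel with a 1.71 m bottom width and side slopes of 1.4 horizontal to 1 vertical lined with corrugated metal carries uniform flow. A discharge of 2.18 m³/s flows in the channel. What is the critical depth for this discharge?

y_c = 0.479 m

At critical depth, Q² T / (g A³) = 1, i.e. A³/T = Q²/g = 2.18²/9.81 = 0.4844.
At y = 0.596 m: A³/T = 1.032 — over.
At y = 0.377 m: A³/T = 0.2171 — short.
At y = 0.479 m: A³/T = 0.486 — close enough.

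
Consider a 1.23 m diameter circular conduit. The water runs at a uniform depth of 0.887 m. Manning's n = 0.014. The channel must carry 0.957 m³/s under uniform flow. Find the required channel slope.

For a circular section of diameter D = 1.23 m at depth y = 0.887 m, the central angle is θ = 2 arccos(1 − 2y/D) = 4.058 rad. Then A = (D²/8)(θ − sin θ) = 0.9174 m² and P = Dθ/2 = 2.496 m.
Hydraulic radius R = A/P = 0.9174/2.496 = 0.3676 m.
From Manning's equation, S = [nQ / (1 A R^(2/3))]² = [0.014 × 0.957 / (1 × 0.9174 × 0.3676^(2/3))]² = 0.00081.

S = 0.00081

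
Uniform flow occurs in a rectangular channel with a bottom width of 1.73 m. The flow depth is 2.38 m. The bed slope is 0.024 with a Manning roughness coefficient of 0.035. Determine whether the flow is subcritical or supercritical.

subcritical

Flow area A = b·y = 1.73 × 2.38 = 4.117 m². Wetted perimeter P = b + 2y = 1.73 + 2×2.38 = 6.49 m.
Hydraulic radius R = A/P = 4.117/6.49 = 0.6344 m.
V = (1/n) R^(2/3) √S = (1/0.035) × 0.6344^(2/3) × √0.024 = 3.268 m/s. Hydraulic depth D_h = A/T = 4.117/1.73 = 2.38 m.
Froude number Fr = V/√(g·D_h) = 3.268/√(9.81×2.38) = 0.676, which is less than 1, so the flow is subcritical.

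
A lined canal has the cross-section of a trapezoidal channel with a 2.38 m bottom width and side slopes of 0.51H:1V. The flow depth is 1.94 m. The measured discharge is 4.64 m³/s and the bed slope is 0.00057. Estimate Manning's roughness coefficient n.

n = 0.033

With bottom width b = 2.38 m and side slope z = 0.51: A = (b + zy)y = (2.38 + 0.51×1.94)×1.94 = 6.537 m²; P = b + 2y√(1+z²) = 2.38 + 2×1.94×1.123 = 6.735 m.
Hydraulic radius R = A/P = 6.537/6.735 = 0.9705 m.
Rearranging Manning's equation: n = (1/Q) A R^(2/3) S^(1/2) = (1/4.64) × 6.537 × 0.9705^(2/3) × √0.00057 = 0.033.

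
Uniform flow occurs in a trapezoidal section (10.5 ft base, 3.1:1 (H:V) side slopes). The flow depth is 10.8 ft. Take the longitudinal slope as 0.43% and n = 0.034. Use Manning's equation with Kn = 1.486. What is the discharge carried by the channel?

With bottom width b = 10.5 ft and side slope z = 3.1: A = (b + zy)y = (10.5 + 3.1×10.8)×10.8 = 475 ft²; P = b + 2y√(1+z²) = 10.5 + 2×10.8×3.257 = 80.86 ft.
Hydraulic radius R = A/P = 475/80.86 = 5.874 ft.
Manning's equation: Q = (1.486/n) A R^(2/3) S^(1/2) = (1.486/0.034) × 475 × 5.874^(2/3) × 0.0043^(1/2) = 4430 ft³/s.

Q = 4430 ft³/s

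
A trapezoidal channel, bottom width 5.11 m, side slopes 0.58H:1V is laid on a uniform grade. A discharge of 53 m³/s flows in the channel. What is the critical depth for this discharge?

At critical depth, Q² T / (g A³) = 1, i.e. A³/T = Q²/g = 53²/9.81 = 286.3.
Try y = 2.27 m: A³/T = 401 — too large.
Try y = 1.59 m: A³/T = 126.9 — too small.
Try y = 2.05 m: A³/T = 287.5 — matches.

y_c = 2.05 m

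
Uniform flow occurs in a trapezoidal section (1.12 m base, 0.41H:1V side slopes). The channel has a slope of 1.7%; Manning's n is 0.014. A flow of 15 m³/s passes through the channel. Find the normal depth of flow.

y_n = 1.39 m

Manning's equation rearranged: A R^(2/3) = nQ / (1·√S) = 0.014 × 15 / (√0.017) = 1.611.
Try y = 1.74 m: A R^(2/3) = 2.403 — over.
Try y = 1.2 m: A R^(2/3) = 1.252 — short.
Try y = 1.39 m: A R^(2/3) = 1.614 — matches.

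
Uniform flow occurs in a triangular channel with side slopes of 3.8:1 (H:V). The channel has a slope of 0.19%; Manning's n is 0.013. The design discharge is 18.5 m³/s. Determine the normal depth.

Manning's equation rearranged: A R^(2/3) = nQ / (1·√S) = 0.013 × 18.5 / (√0.0019) = 5.517.
At y = 1.09 m: A R^(2/3) = 2.946 — low.
At y = 1.7 m: A R^(2/3) = 9.637 — high.
At y = 1.38 m: A R^(2/3) = 5.526 — ≈ 5.517.

y_n = 1.38 m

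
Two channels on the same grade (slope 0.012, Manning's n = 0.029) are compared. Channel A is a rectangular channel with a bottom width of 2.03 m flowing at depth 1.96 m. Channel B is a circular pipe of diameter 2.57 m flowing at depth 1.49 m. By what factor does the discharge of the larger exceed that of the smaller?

1.24

Channel A: Flow area A = b·y = 2.03 × 1.96 = 3.979 m². Wetted perimeter P = b + 2y = 2.03 + 2×1.96 = 5.95 m. Hydraulic radius R = A/P = 3.979/5.95 = 0.6687 m. Q_A = (1/0.029)·3.979·0.6687^(2/3)·√0.012 = 11.49 m³/s.
Channel B: For a circular section of diameter D = 2.57 m at depth y = 1.49 m, the central angle is θ = 2 arccos(1 − 2y/D) = 3.462 rad. Then A = (D²/8)(θ − sin θ) = 3.118 m² and P = Dθ/2 = 4.449 m. Hydraulic radius R = A/P = 3.118/4.449 = 0.701 m. Q_B = (1/0.029)·3.118·0.701^(2/3)·√0.012 = 9.295 m³/s.
The larger discharge is 11.49 m³/s and the smaller is 9.295 m³/s; the ratio is 1.24.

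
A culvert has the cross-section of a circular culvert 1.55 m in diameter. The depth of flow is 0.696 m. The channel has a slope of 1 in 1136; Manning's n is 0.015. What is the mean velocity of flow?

V = 1 m/s

For a circular section of diameter D = 1.55 m at depth y = 0.696 m, the central angle is θ = 2 arccos(1 − 2y/D) = 2.937 rad. Then A = (D²/8)(θ − sin θ) = 0.8212 m² and P = Dθ/2 = 2.276 m.
Hydraulic radius R = A/P = 0.8212/2.276 = 0.3607 m.
From Manning's equation, V = (1/n) R^(2/3) S^(1/2) = (1/0.015) × 0.3607^(2/3) × 0.0008803^(1/2) = 1 m/s.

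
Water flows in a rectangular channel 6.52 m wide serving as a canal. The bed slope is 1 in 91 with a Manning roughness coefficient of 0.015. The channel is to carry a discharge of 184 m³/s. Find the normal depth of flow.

y_n = 3 m

Manning's equation rearranged: A R^(2/3) = nQ / (1·√S) = 0.015 × 184 / (√0.01099) = 26.33.
Try y = 3.78 m: A R^(2/3) = 35.8 — high.
Try y = 2.2 m: A R^(2/3) = 17.2 — low.
Try y = 3 m: A R^(2/3) = 26.34 — matches.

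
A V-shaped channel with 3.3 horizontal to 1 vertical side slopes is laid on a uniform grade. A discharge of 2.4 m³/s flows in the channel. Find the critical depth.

y_c = 0.641 m

At critical depth, Q² T / (g A³) = 1, i.e. A³/T = Q²/g = 2.4²/9.81 = 0.5872.
At y = 0.768 m: A³/T = 1.455 — high.
At y = 0.49 m: A³/T = 0.1538 — low.
At y = 0.641 m: A³/T = 0.5892 — close enough.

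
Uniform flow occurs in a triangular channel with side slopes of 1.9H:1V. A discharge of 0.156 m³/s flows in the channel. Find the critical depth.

y_c = 0.268 m

At critical depth, Q² T / (g A³) = 1, i.e. A³/T = Q²/g = 0.156²/9.81 = 0.002481.
At y = 0.184 m: A³/T = 0.0003807 — too small.
At y = 0.304 m: A³/T = 0.004686 — too large.
At y = 0.268 m: A³/T = 0.002495 — ≈ 0.002481.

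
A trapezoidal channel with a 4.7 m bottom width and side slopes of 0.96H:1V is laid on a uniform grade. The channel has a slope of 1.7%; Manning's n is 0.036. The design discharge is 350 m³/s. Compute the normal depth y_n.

y_n = 5.21 m

Manning's equation rearranged: A R^(2/3) = nQ / (1·√S) = 0.036 × 350 / (√0.017) = 96.64.
Try y = 6.3 m: A R^(2/3) = 142.6 — high.
Try y = 4.15 m: A R^(2/3) = 61.4 — low.
Try y = 5.21 m: A R^(2/3) = 96.55 — close enough.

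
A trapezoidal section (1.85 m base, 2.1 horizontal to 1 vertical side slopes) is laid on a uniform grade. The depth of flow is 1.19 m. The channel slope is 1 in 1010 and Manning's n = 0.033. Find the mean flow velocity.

V = 0.752 m/s

With bottom width b = 1.85 m and side slope z = 2.1: A = (b + zy)y = (1.85 + 2.1×1.19)×1.19 = 5.175 m²; P = b + 2y√(1+z²) = 1.85 + 2×1.19×2.326 = 7.386 m.
Hydraulic radius R = A/P = 5.175/7.386 = 0.7007 m.
From Manning's equation, V = (1/n) R^(2/3) S^(1/2) = (1/0.033) × 0.7007^(2/3) × 0.0009901^(1/2) = 0.752 m/s.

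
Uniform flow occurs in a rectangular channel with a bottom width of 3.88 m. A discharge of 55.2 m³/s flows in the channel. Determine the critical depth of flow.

For a rectangular channel, critical depth y_c = (q²/g)^(1/3) where q = Q/b = 55.2/3.88 = 14.23 m²/s.
So y_c = (14.23²/9.81)^(1/3) = 2.74 m.

y_c = 2.74 m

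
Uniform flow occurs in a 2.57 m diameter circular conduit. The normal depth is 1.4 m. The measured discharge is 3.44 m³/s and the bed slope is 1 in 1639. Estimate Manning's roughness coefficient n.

n = 0.016

For a circular section of diameter D = 2.57 m at depth y = 1.4 m, the central angle is θ = 2 arccos(1 − 2y/D) = 3.321 rad. Then A = (D²/8)(θ − sin θ) = 2.889 m² and P = Dθ/2 = 4.267 m.
Hydraulic radius R = A/P = 2.889/4.267 = 0.677 m.
Rearranging Manning's equation: n = (1/Q) A R^(2/3) S^(1/2) = (1/3.44) × 2.889 × 0.677^(2/3) × √0.0006101 = 0.016.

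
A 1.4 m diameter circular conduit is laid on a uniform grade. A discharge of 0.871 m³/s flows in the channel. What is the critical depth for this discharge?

y_c = 0.481 m

At critical depth, Q² T / (g A³) = 1, i.e. A³/T = Q²/g = 0.871²/9.81 = 0.07733.
Trying y = 0.573 m: A³/T = 0.1514 — high.
Trying y = 0.481 m: A³/T = 0.07717 — close enough.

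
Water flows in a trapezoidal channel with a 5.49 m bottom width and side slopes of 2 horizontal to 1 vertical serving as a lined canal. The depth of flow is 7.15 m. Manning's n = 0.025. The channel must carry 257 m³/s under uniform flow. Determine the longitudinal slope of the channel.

S = 0.000351

With bottom width b = 5.49 m and side slope z = 2: A = (b + zy)y = (5.49 + 2×7.15)×7.15 = 141.5 m²; P = b + 2y√(1+z²) = 5.49 + 2×7.15×2.236 = 37.47 m.
Hydraulic radius R = A/P = 141.5/37.47 = 3.777 m.
From Manning's equation, S = [nQ / (1 A R^(2/3))]² = [0.025 × 257 / (1 × 141.5 × 3.777^(2/3))]² = 0.000351.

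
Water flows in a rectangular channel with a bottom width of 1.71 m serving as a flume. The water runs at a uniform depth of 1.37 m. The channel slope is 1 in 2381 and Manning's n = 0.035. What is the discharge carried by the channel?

Flow area A = b·y = 1.71 × 1.37 = 2.343 m². Wetted perimeter P = b + 2y = 1.71 + 2×1.37 = 4.45 m.
Hydraulic radius R = A/P = 2.343/4.45 = 0.5264 m.
Manning's equation: Q = (1/n) A R^(2/3) S^(1/2) = (1/0.035) × 2.343 × 0.5264^(2/3) × 0.00042^(1/2) = 0.894 m³/s.

Q = 0.894 m³/s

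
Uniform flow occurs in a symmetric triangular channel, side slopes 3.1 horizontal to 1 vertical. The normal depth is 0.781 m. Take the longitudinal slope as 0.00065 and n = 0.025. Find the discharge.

Q = 0.997 m³/s

For a triangular section with side slope z = 3.1: A = zy² = 3.1×0.781² = 1.891 m²; P = 2y√(1+z²) = 2×0.781×3.257 = 5.088 m.
Hydraulic radius R = A/P = 1.891/5.088 = 0.3716 m.
Manning's equation: Q = (1/n) A R^(2/3) S^(1/2) = (1/0.025) × 1.891 × 0.3716^(2/3) × 0.00065^(1/2) = 0.997 m³/s.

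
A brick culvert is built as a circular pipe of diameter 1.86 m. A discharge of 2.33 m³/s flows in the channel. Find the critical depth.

y_c = 0.737 m

At critical depth, Q² T / (g A³) = 1, i.e. A³/T = Q²/g = 2.33²/9.81 = 0.5534.
Trying y = 0.655 m: A³/T = 0.3513 — short.
Trying y = 0.927 m: A³/T = 1.332 — over.
Trying y = 0.737 m: A³/T = 0.5532 — matches.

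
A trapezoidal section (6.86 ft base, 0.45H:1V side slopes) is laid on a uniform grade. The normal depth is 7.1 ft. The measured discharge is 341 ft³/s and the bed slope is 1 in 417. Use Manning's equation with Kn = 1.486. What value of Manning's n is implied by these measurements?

n = 0.033

With bottom width b = 6.86 ft and side slope z = 0.45: A = (b + zy)y = (6.86 + 0.45×7.1)×7.1 = 71.39 ft²; P = b + 2y√(1+z²) = 6.86 + 2×7.1×1.097 = 22.43 ft.
Hydraulic radius R = A/P = 71.39/22.43 = 3.183 ft.
Rearranging Manning's equation: n = (1.486/Q) A R^(2/3) S^(1/2) = (1.486/341) × 71.39 × 3.183^(2/3) × √0.002398 = 0.033.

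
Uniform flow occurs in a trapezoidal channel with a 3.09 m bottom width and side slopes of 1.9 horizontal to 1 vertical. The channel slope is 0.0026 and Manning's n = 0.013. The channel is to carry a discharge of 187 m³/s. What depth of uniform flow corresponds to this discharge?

Manning's equation rearranged: A R^(2/3) = nQ / (1·√S) = 0.013 × 187 / (√0.0026) = 47.68.
Try y = 2.78 m: A R^(2/3) = 31.15 — low.
Try y = 3.75 m: A R^(2/3) = 60.72 — high.
Try y = 3.37 m: A R^(2/3) = 47.72 — ≈ 47.68.

y_n = 3.37 m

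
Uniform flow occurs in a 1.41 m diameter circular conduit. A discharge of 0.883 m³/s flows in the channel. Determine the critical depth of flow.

y_c = 0.484 m

At critical depth, Q² T / (g A³) = 1, i.e. A³/T = Q²/g = 0.883²/9.81 = 0.07948.
Trying y = 0.341 m: A³/T = 0.02047 — short.
Trying y = 0.484 m: A³/T = 0.07969 — matches.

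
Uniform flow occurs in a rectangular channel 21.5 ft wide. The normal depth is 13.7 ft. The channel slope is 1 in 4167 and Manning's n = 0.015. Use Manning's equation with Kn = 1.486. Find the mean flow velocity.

V = 5.08 ft/s

Flow area A = b·y = 21.5 × 13.7 = 294.6 ft². Wetted perimeter P = b + 2y = 21.5 + 2×13.7 = 48.9 ft.
Hydraulic radius R = A/P = 294.6/48.9 = 6.024 ft.
From Manning's equation, V = (1.486/n) R^(2/3) S^(1/2) = (1.486/0.015) × 6.024^(2/3) × 0.00024^(1/2) = 5.08 ft/s.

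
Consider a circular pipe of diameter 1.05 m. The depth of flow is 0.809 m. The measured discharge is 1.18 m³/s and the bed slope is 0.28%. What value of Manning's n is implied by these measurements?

n = 0.015

For a circular section of diameter D = 1.05 m at depth y = 0.809 m, the central angle is θ = 2 arccos(1 − 2y/D) = 4.285 rad. Then A = (D²/8)(θ − sin θ) = 0.7159 m² and P = Dθ/2 = 2.249 m.
Hydraulic radius R = A/P = 0.7159/2.249 = 0.3182 m.
Rearranging Manning's equation: n = (1/Q) A R^(2/3) S^(1/2) = (1/1.18) × 0.7159 × 0.3182^(2/3) × √0.0028 = 0.015.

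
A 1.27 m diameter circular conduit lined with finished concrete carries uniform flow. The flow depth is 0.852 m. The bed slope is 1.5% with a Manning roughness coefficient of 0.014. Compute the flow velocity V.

V = 4.51 m/s

For a circular section of diameter D = 1.27 m at depth y = 0.852 m, the central angle is θ = 2 arccos(1 − 2y/D) = 3.839 rad. Then A = (D²/8)(θ − sin θ) = 0.9035 m² and P = Dθ/2 = 2.438 m.
Hydraulic radius R = A/P = 0.9035/2.438 = 0.3706 m.
From Manning's equation, V = (1/n) R^(2/3) S^(1/2) = (1/0.014) × 0.3706^(2/3) × 0.015^(1/2) = 4.51 m/s.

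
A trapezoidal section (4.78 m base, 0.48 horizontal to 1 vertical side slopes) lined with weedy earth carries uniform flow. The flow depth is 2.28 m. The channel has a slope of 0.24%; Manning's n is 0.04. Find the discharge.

With bottom width b = 4.78 m and side slope z = 0.48: A = (b + zy)y = (4.78 + 0.48×2.28)×2.28 = 13.39 m²; P = b + 2y√(1+z²) = 4.78 + 2×2.28×1.109 = 9.838 m.
Hydraulic radius R = A/P = 13.39/9.838 = 1.361 m.
Manning's equation: Q = (1/n) A R^(2/3) S^(1/2) = (1/0.04) × 13.39 × 1.361^(2/3) × 0.0024^(1/2) = 20.1 m³/s.

Q = 20.1 m³/s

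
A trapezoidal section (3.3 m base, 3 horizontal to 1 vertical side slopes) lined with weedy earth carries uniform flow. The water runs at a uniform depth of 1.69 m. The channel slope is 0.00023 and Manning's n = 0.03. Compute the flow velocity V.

With bottom width b = 3.3 m and side slope z = 3: A = (b + zy)y = (3.3 + 3×1.69)×1.69 = 14.15 m²; P = b + 2y√(1+z²) = 3.3 + 2×1.69×3.162 = 13.99 m.
Hydraulic radius R = A/P = 14.15/13.99 = 1.011 m.
From Manning's equation, V = (1/n) R^(2/3) S^(1/2) = (1/0.03) × 1.011^(2/3) × 0.00023^(1/2) = 0.509 m/s.

V = 0.509 m/s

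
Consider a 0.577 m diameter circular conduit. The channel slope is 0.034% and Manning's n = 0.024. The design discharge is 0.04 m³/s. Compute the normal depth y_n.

y_n = 0.364 m

Manning's equation rearranged: A R^(2/3) = nQ / (1·√S) = 0.024 × 0.04 / (√0.00034) = 0.05206.
Trying y = 0.41 m: A R^(2/3) = 0.06139 — high.
Trying y = 0.279 m: A R^(2/3) = 0.03396 — low.
Trying y = 0.364 m: A R^(2/3) = 0.05209 — matches.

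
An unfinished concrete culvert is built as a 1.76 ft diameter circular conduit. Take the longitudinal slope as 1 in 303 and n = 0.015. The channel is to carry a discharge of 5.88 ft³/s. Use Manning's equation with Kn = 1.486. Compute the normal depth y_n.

Manning's equation rearranged: A R^(2/3) = nQ / (1.486·√S) = 0.015 × 5.88 / (1.486 × √0.0033) = 1.033.
Try y = 0.988 ft: A R^(2/3) = 0.8519 — too small.
Try y = 1.25 ft: A R^(2/3) = 1.201 — too large.
Try y = 1.12 ft: A R^(2/3) = 1.032 — close enough.

y_n = 1.12 ft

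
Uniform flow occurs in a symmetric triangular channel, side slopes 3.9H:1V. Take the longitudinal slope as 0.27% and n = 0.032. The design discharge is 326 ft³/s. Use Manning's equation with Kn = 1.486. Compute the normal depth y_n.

Manning's equation rearranged: A R^(2/3) = nQ / (1.486·√S) = 0.032 × 326 / (1.486 × √0.0027) = 135.1.
Trying y = 5.5 ft: A R^(2/3) = 226.7 — too large.
Trying y = 4.03 ft: A R^(2/3) = 98.93 — too small.
Trying y = 4.53 ft: A R^(2/3) = 135.1 — ≈ 135.1.

y_n = 4.53 ft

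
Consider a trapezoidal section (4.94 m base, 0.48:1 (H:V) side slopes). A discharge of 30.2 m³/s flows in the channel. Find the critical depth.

At critical depth, Q² T / (g A³) = 1, i.e. A³/T = Q²/g = 30.2²/9.81 = 92.97.
Trying y = 1.07 m: A³/T = 33.3 — low.
Trying y = 1.82 m: A³/T = 177.1 — high.
Trying y = 1.49 m: A³/T = 93.92 — close enough.

y_c = 1.49 m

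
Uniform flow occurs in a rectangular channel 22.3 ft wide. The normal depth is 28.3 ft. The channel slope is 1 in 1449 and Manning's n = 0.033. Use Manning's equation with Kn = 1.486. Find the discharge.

Flow area A = b·y = 22.3 × 28.3 = 631.1 ft². Wetted perimeter P = b + 2y = 22.3 + 2×28.3 = 78.9 ft.
Hydraulic radius R = A/P = 631.1/78.9 = 7.999 ft.
Manning's equation: Q = (1.486/n) A R^(2/3) S^(1/2) = (1.486/0.033) × 631.1 × 7.999^(2/3) × 0.0006901^(1/2) = 2990 ft³/s.

Q = 2990 ft³/s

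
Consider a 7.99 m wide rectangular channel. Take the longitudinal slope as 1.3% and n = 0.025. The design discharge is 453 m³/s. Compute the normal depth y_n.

Manning's equation rearranged: A R^(2/3) = nQ / (1·√S) = 0.025 × 453 / (√0.013) = 99.33.
Try y = 4.67 m: A R^(2/3) = 62.22 — too small.
Try y = 7.61 m: A R^(2/3) = 115.5 — too large.
Try y = 6.74 m: A R^(2/3) = 99.42 — ≈ 99.33.

y_n = 6.74 m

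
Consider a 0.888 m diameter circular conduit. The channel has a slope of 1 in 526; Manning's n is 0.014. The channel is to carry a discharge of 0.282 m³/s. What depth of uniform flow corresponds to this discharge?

Manning's equation rearranged: A R^(2/3) = nQ / (1·√S) = 0.014 × 0.282 / (√0.001901) = 0.09055.
Trying y = 0.326 m: A R^(2/3) = 0.0653 — short.
Trying y = 0.39 m: A R^(2/3) = 0.09059 — matches.

y_n = 0.39 m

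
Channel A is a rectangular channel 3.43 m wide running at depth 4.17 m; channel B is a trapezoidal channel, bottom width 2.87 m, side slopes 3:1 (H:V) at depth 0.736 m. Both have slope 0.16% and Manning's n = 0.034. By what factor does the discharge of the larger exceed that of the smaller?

6.95

Channel A: Flow area A = b·y = 3.43 × 4.17 = 14.3 m². Wetted perimeter P = b + 2y = 3.43 + 2×4.17 = 11.77 m. Hydraulic radius R = A/P = 14.3/11.77 = 1.215 m. Q_A = (1/0.034)·14.3·1.215^(2/3)·√0.0016 = 19.16 m³/s.
Channel B: With bottom width b = 2.87 m and side slope z = 3: A = (b + zy)y = (2.87 + 3×0.736)×0.736 = 3.737 m²; P = b + 2y√(1+z²) = 2.87 + 2×0.736×3.162 = 7.525 m. Hydraulic radius R = A/P = 3.737/7.525 = 0.4967 m. Q_B = (1/0.034)·3.737·0.4967^(2/3)·√0.0016 = 2.758 m³/s.
The larger discharge is 19.16 m³/s and the smaller is 2.758 m³/s; the ratio is 6.95.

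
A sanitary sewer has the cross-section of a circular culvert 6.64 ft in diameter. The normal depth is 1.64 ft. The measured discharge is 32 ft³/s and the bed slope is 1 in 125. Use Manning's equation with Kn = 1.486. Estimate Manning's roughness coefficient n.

n = 0.027

For a circular section of diameter D = 6.64 ft at depth y = 1.64 ft, the central angle is θ = 2 arccos(1 − 2y/D) = 2.08 rad. Then A = (D²/8)(θ − sin θ) = 6.655 ft² and P = Dθ/2 = 6.907 ft.
Hydraulic radius R = A/P = 6.655/6.907 = 0.9635 ft.
Rearranging Manning's equation: n = (1.486/Q) A R^(2/3) S^(1/2) = (1.486/32) × 6.655 × 0.9635^(2/3) × √0.008 = 0.027.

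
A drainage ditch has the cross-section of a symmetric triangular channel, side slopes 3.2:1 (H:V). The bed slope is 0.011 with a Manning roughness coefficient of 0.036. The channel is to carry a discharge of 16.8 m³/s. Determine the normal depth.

y_n = 1.5 m

Manning's equation rearranged: A R^(2/3) = nQ / (1·√S) = 0.036 × 16.8 / (√0.011) = 5.767.
Try y = 1.79 m: A R^(2/3) = 9.231 — too large.
Try y = 1.06 m: A R^(2/3) = 2.283 — too small.
Try y = 1.5 m: A R^(2/3) = 5.762 — ≈ 5.767.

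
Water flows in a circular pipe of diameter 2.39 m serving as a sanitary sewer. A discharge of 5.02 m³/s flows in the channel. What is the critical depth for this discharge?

y_c = 1.02 m

At critical depth, Q² T / (g A³) = 1, i.e. A³/T = Q²/g = 5.02²/9.81 = 2.569.
At y = 1.28 m: A³/T = 6.14 — over.
At y = 0.792 m: A³/T = 0.9732 — short.
At y = 1.02 m: A³/T = 2.577 — matches.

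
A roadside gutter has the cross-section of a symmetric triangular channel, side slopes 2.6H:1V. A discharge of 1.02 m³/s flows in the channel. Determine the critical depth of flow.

y_c = 0.5 m

At critical depth, Q² T / (g A³) = 1, i.e. A³/T = Q²/g = 1.02²/9.81 = 0.1061.
Trying y = 0.552 m: A³/T = 0.1732 — over.
Trying y = 0.34 m: A³/T = 0.01536 — short.
Trying y = 0.5 m: A³/T = 0.1056 — ≈ 0.1061.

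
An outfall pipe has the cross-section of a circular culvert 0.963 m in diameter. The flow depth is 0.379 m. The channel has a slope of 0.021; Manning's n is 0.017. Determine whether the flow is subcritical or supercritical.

supercritical

For a circular section of diameter D = 0.963 m at depth y = 0.379 m, the central angle is θ = 2 arccos(1 − 2y/D) = 2.713 rad. Then A = (D²/8)(θ − sin θ) = 0.2662 m² and P = Dθ/2 = 1.306 m.
Hydraulic radius R = A/P = 0.2662/1.306 = 0.2038 m.
V = (1/n) R^(2/3) √S = (1/0.017) × 0.2038^(2/3) × √0.021 = 2.952 m/s. Hydraulic depth D_h = A/T = 0.2662/0.9409 = 0.2829 m.
Froude number Fr = V/√(g·D_h) = 2.952/√(9.81×0.2829) = 1.77, which is greater than 1, so the flow is supercritical.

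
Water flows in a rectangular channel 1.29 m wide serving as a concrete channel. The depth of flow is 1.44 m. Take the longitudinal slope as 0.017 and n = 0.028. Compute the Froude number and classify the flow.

Flow area A = b·y = 1.29 × 1.44 = 1.858 m². Wetted perimeter P = b + 2y = 1.29 + 2×1.44 = 4.17 m.
Hydraulic radius R = A/P = 1.858/4.17 = 0.4455 m.
V = (1/n) R^(2/3) √S = (1/0.028) × 0.4455^(2/3) × √0.017 = 2.716 m/s. Hydraulic depth D_h = A/T = 1.858/1.29 = 1.44 m.
Froude number Fr = V/√(g·D_h) = 2.716/√(9.81×1.44) = 0.723, which is less than 1, so the flow is subcritical.

subcritical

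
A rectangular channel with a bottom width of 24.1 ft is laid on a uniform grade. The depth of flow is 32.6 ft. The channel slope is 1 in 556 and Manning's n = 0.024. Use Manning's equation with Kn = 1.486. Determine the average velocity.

V = 11.2 ft/s

Flow area A = b·y = 24.1 × 32.6 = 785.7 ft². Wetted perimeter P = b + 2y = 24.1 + 2×32.6 = 89.3 ft.
Hydraulic radius R = A/P = 785.7/89.3 = 8.798 ft.
From Manning's equation, V = (1.486/n) R^(2/3) S^(1/2) = (1.486/0.024) × 8.798^(2/3) × 0.001799^(1/2) = 11.2 ft/s.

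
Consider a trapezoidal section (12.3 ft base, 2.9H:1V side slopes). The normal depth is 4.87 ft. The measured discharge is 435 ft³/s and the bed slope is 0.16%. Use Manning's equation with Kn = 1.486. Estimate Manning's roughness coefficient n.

With bottom width b = 12.3 ft and side slope z = 2.9: A = (b + zy)y = (12.3 + 2.9×4.87)×4.87 = 128.7 ft²; P = b + 2y√(1+z²) = 12.3 + 2×4.87×3.068 = 42.18 ft.
Hydraulic radius R = A/P = 128.7/42.18 = 3.051 ft.
Rearranging Manning's equation: n = (1.486/Q) A R^(2/3) S^(1/2) = (1.486/435) × 128.7 × 3.051^(2/3) × √0.0016 = 0.037.

n = 0.037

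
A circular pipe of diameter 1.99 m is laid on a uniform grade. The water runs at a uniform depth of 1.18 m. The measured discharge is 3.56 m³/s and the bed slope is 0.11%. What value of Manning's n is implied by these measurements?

For a circular section of diameter D = 1.99 m at depth y = 1.18 m, the central angle is θ = 2 arccos(1 − 2y/D) = 3.516 rad. Then A = (D²/8)(θ − sin θ) = 1.921 m² and P = Dθ/2 = 3.498 m.
Hydraulic radius R = A/P = 1.921/3.498 = 0.5492 m.
Rearranging Manning's equation: n = (1/Q) A R^(2/3) S^(1/2) = (1/3.56) × 1.921 × 0.5492^(2/3) × √0.0011 = 0.012.

n = 0.012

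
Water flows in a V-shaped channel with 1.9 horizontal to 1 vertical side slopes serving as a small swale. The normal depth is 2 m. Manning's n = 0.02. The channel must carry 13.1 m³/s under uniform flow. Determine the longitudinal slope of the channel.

S = 0.0014

For a triangular section with side slope z = 1.9: A = zy² = 1.9×2² = 7.6 m²; P = 2y√(1+z²) = 2×2×2.147 = 8.588 m.
Hydraulic radius R = A/P = 7.6/8.588 = 0.8849 m.
From Manning's equation, S = [nQ / (1 A R^(2/3))]² = [0.02 × 13.1 / (1 × 7.6 × 0.8849^(2/3))]² = 0.0014.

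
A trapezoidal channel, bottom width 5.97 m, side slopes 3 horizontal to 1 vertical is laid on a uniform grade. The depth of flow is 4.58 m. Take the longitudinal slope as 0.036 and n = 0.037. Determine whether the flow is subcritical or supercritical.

With bottom width b = 5.97 m and side slope z = 3: A = (b + zy)y = (5.97 + 3×4.58)×4.58 = 90.27 m²; P = b + 2y√(1+z²) = 5.97 + 2×4.58×3.162 = 34.94 m.
Hydraulic radius R = A/P = 90.27/34.94 = 2.584 m.
V = (1/n) R^(2/3) √S = (1/0.037) × 2.584^(2/3) × √0.036 = 9.656 m/s. Hydraulic depth D_h = A/T = 90.27/33.45 = 2.699 m.
Froude number Fr = V/√(g·D_h) = 9.656/√(9.81×2.699) = 1.88, which is greater than 1, so the flow is supercritical.

supercritical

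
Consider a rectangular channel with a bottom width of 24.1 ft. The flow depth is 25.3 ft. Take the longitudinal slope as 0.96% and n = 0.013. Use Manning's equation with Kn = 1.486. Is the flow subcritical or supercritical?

Flow area A = b·y = 24.1 × 25.3 = 609.7 ft². Wetted perimeter P = b + 2y = 24.1 + 2×25.3 = 74.7 ft.
Hydraulic radius R = A/P = 609.7/74.7 = 8.162 ft.
V = (1.486/n) R^(2/3) √S = (1.486/0.013) × 8.162^(2/3) × √0.0096 = 45.4 ft/s. Hydraulic depth D_h = A/T = 609.7/24.1 = 25.3 ft.
Froude number Fr = V/√(g·D_h) = 45.4/√(32.2×25.3) = 1.59, which is greater than 1, so the flow is supercritical.

supercritical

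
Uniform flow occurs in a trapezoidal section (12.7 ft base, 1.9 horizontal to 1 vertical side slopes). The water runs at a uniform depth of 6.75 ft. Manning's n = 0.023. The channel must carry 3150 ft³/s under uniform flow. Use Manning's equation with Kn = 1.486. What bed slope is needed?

With bottom width b = 12.7 ft and side slope z = 1.9: A = (b + zy)y = (12.7 + 1.9×6.75)×6.75 = 172.3 ft²; P = b + 2y√(1+z²) = 12.7 + 2×6.75×2.147 = 41.69 ft.
Hydraulic radius R = A/P = 172.3/41.69 = 4.133 ft.
From Manning's equation, S = [nQ / (1.486 A R^(2/3))]² = [0.023 × 3150 / (1.486 × 172.3 × 4.133^(2/3))]² = 0.0121.

S = 0.0121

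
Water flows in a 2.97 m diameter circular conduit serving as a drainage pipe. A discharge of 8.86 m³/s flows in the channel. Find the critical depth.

y_c = 1.28 m

At critical depth, Q² T / (g A³) = 1, i.e. A³/T = Q²/g = 8.86²/9.81 = 8.002.
At y = 1.53 m: A³/T = 15.68 — too large.
At y = 1.14 m: A³/T = 5.082 — too small.
At y = 1.28 m: A³/T = 7.928 — close enough.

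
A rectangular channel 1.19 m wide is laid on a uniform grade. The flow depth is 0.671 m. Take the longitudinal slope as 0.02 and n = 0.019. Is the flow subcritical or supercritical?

supercritical

Flow area A = b·y = 1.19 × 0.671 = 0.7985 m². Wetted perimeter P = b + 2y = 1.19 + 2×0.671 = 2.532 m.
Hydraulic radius R = A/P = 0.7985/2.532 = 0.3154 m.
V = (1/n) R^(2/3) √S = (1/0.019) × 0.3154^(2/3) × √0.02 = 3.449 m/s. Hydraulic depth D_h = A/T = 0.7985/1.19 = 0.671 m.
Froude number Fr = V/√(g·D_h) = 3.449/√(9.81×0.671) = 1.34, which is greater than 1, so the flow is supercritical.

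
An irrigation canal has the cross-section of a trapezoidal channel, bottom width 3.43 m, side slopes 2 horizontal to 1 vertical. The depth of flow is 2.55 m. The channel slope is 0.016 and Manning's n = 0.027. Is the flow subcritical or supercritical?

supercritical

With bottom width b = 3.43 m and side slope z = 2: A = (b + zy)y = (3.43 + 2×2.55)×2.55 = 21.75 m²; P = b + 2y√(1+z²) = 3.43 + 2×2.55×2.236 = 14.83 m.
Hydraulic radius R = A/P = 21.75/14.83 = 1.466 m.
V = (1/n) R^(2/3) √S = (1/0.027) × 1.466^(2/3) × √0.016 = 6.047 m/s. Hydraulic depth D_h = A/T = 21.75/13.63 = 1.596 m.
Froude number Fr = V/√(g·D_h) = 6.047/√(9.81×1.596) = 1.53, which is greater than 1, so the flow is supercritical.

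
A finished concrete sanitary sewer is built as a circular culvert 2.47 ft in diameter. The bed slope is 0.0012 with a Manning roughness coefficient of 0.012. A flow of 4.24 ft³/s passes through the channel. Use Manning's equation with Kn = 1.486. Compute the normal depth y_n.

y_n = 0.902 ft

Manning's equation rearranged: A R^(2/3) = nQ / (1.486·√S) = 0.012 × 4.24 / (1.486 × √0.0012) = 0.9884.
At y = 1.12 ft: A R^(2/3) = 1.467 — over.
At y = 0.762 ft: A R^(2/3) = 0.7182 — short.
At y = 0.902 ft: A R^(2/3) = 0.9894 — close enough.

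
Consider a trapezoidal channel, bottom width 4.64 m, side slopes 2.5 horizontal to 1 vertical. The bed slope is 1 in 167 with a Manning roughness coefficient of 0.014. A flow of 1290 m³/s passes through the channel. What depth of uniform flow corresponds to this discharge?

Manning's equation rearranged: A R^(2/3) = nQ / (1·√S) = 0.014 × 1290 / (√0.005988) = 233.4.
Trying y = 4.11 m: A R^(2/3) = 106.5 — too small.
Trying y = 5.78 m: A R^(2/3) = 233.8 — ≈ 233.4.

y_n = 5.78 m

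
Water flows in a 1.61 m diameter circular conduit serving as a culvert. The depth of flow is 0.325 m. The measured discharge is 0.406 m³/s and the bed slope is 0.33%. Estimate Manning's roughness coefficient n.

n = 0.014

For a circular section of diameter D = 1.61 m at depth y = 0.325 m, the central angle is θ = 2 arccos(1 − 2y/D) = 1.864 rad. Then A = (D²/8)(θ − sin θ) = 0.2937 m² and P = Dθ/2 = 1.5 m.
Hydraulic radius R = A/P = 0.2937/1.5 = 0.1958 m.
Rearranging Manning's equation: n = (1/Q) A R^(2/3) S^(1/2) = (1/0.406) × 0.2937 × 0.1958^(2/3) × √0.0033 = 0.014.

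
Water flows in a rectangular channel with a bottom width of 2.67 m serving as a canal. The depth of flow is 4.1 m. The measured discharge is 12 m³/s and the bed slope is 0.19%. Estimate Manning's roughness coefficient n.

Flow area A = b·y = 2.67 × 4.1 = 10.95 m². Wetted perimeter P = b + 2y = 2.67 + 2×4.1 = 10.87 m.
Hydraulic radius R = A/P = 10.95/10.87 = 1.007 m.
Rearranging Manning's equation: n = (1/Q) A R^(2/3) S^(1/2) = (1/12) × 10.95 × 1.007^(2/3) × √0.0019 = 0.04.

n = 0.04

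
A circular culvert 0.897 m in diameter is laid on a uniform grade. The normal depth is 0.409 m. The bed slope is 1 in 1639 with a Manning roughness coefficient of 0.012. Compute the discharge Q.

Q = 0.205 m³/s

For a circular section of diameter D = 0.897 m at depth y = 0.409 m, the central angle is θ = 2 arccos(1 − 2y/D) = 2.965 rad. Then A = (D²/8)(θ − sin θ) = 0.2806 m² and P = Dθ/2 = 1.33 m.
Hydraulic radius R = A/P = 0.2806/1.33 = 0.211 m.
Manning's equation: Q = (1/n) A R^(2/3) S^(1/2) = (1/0.012) × 0.2806 × 0.211^(2/3) × 0.0006101^(1/2) = 0.205 m³/s.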